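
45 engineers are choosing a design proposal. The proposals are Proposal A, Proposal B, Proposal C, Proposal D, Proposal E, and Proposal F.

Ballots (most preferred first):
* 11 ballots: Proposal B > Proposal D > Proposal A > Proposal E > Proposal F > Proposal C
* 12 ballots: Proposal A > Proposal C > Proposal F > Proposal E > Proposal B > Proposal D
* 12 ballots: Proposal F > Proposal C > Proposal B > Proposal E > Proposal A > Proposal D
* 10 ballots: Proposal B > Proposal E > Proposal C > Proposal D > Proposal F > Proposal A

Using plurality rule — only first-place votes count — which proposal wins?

First-place votes: Proposal A 12, Proposal B 21, Proposal C 0, Proposal D 0, Proposal E 0, Proposal F 12.

Proposal B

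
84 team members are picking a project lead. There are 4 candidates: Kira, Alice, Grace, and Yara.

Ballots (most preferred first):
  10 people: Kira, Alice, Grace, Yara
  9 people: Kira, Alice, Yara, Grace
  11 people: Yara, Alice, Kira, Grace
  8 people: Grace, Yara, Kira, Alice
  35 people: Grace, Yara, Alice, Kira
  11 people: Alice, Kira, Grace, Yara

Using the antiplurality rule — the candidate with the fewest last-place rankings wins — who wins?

Alice

Last-place votes: Kira 35, Alice 8, Grace 20, Yara 21.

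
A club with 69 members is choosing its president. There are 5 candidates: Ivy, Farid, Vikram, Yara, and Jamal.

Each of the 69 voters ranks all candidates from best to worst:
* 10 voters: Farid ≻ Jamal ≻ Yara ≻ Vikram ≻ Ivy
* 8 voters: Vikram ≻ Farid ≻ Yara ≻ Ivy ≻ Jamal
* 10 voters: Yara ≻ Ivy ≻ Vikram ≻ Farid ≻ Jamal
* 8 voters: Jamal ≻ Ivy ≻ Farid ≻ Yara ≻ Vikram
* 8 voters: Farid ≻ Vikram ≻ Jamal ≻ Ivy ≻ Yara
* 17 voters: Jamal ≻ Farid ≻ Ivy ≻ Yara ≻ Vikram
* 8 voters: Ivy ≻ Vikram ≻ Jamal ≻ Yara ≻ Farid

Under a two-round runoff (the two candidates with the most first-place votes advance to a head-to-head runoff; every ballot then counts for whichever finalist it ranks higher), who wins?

Farid

Round 1 first-place votes: Ivy 8, Farid 18, Vikram 8, Yara 10, Jamal 25. Jamal and Farid advance.
Runoff: Jamal is ranked above Farid on 33 ballots, Farid above Jamal on 36.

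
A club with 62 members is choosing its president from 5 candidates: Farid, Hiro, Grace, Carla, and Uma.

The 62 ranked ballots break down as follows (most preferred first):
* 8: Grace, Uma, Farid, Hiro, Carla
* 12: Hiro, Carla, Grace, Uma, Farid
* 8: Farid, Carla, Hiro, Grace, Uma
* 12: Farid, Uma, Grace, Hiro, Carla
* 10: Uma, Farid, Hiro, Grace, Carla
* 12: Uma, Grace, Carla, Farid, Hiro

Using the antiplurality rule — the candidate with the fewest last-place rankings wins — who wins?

Grace

Last-place votes: Farid 12, Hiro 12, Grace 0, Carla 30, Uma 8.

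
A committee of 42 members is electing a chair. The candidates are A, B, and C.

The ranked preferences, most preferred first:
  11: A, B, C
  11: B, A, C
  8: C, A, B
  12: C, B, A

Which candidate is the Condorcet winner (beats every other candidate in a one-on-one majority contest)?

B

B vs A: 23–19
B vs C: 22–20
B beats every other candidate.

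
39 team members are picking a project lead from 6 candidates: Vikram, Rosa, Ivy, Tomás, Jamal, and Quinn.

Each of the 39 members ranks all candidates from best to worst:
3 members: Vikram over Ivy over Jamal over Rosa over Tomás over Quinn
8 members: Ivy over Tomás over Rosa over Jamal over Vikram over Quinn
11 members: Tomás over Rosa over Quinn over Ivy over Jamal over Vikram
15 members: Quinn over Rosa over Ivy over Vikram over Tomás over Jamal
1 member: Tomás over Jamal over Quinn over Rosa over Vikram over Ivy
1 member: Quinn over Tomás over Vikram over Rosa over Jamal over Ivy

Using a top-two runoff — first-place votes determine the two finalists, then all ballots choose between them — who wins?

Round 1 first-place votes: Vikram 3, Rosa 0, Ivy 8, Tomás 12, Jamal 0, Quinn 16. Quinn and Tomás advance.
Runoff: Quinn is ranked above Tomás on 16 ballots, Tomás above Quinn on 23.

Tomás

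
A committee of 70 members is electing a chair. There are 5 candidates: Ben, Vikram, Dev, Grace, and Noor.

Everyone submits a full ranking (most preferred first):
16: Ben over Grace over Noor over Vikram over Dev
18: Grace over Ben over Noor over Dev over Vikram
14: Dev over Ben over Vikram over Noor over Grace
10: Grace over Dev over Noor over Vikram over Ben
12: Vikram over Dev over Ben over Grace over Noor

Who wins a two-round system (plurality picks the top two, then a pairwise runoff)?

Round 1 first-place votes: Ben 16, Vikram 12, Dev 14, Grace 28, Noor 0. Grace and Ben advance.
Runoff: Grace is ranked above Ben on 28 ballots, Ben above Grace on 42.

Ben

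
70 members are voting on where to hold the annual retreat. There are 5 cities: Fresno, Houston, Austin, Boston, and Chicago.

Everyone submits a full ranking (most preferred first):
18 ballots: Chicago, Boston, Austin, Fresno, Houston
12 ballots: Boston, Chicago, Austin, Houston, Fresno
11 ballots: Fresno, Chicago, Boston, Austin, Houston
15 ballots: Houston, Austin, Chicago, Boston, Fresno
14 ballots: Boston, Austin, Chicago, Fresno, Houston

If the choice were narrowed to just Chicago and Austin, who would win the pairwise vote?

Chicago

Chicago is ranked above Austin on 41 ballots; Austin above Chicago on 29.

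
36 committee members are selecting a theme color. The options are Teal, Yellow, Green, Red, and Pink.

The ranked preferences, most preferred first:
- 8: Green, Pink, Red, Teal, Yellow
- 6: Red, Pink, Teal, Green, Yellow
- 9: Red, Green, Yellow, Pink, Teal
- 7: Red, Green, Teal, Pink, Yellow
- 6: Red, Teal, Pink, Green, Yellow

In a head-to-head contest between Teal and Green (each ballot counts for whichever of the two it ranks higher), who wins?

Green

Teal is ranked above Green on 12 ballots; Green above Teal on 24.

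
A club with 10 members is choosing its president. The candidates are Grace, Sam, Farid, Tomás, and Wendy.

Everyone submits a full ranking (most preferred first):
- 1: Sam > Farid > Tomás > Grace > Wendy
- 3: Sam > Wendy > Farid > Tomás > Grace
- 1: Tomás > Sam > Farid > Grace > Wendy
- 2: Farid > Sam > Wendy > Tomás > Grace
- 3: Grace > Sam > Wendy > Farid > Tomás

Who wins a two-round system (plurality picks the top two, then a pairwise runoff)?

Round 1 first-place votes: Grace 3, Sam 4, Farid 2, Tomás 1, Wendy 0. Sam and Grace advance.
Runoff: Sam is ranked above Grace on 7 ballots, Grace above Sam on 3.

Sam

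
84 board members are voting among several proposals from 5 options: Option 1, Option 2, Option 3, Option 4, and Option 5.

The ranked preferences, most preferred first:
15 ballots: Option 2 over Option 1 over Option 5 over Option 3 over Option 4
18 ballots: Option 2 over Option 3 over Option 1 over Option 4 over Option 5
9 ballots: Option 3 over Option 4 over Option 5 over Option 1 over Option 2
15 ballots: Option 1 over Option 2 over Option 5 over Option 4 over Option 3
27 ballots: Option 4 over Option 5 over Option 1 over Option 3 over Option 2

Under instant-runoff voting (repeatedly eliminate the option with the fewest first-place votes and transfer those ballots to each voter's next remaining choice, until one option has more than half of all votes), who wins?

Round 1: Option 1 15, Option 2 33, Option 3 9, Option 4 27, Option 5 0. Option 5 eliminated.
Round 2: Option 1 15, Option 2 33, Option 3 9, Option 4 27. Option 3 eliminated.
Round 3: Option 1 15, Option 2 33, Option 4 36. Option 1 eliminated.
Round 4: Option 2 48, Option 4 36. Option 2 has a majority (≥43).

Option 2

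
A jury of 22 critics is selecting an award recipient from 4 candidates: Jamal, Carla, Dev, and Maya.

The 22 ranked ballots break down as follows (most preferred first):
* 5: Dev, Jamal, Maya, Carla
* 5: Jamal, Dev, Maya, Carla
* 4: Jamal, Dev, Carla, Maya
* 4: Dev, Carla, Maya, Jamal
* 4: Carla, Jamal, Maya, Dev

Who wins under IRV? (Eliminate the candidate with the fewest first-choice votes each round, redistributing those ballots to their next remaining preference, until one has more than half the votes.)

Round 1: Jamal 9, Carla 4, Dev 9, Maya 0. Maya eliminated.
Round 2: Jamal 9, Carla 4, Dev 9. Carla eliminated.
Round 3: Jamal 13, Dev 9. Jamal has a majority (≥12).

Jamal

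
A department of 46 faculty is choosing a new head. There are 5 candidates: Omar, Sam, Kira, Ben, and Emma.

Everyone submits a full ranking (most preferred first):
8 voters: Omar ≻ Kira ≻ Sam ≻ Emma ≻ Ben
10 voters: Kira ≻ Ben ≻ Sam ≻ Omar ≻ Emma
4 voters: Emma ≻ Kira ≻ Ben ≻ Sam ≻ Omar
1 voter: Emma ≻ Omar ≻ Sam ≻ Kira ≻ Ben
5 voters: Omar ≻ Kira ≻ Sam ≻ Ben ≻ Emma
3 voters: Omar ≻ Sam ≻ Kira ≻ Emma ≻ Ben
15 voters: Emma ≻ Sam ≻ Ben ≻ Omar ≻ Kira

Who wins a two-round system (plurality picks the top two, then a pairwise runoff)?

Omar

Round 1 first-place votes: Omar 16, Sam 0, Kira 10, Ben 0, Emma 20. Emma and Omar advance.
Runoff: Emma is ranked above Omar on 20 ballots, Omar above Emma on 26.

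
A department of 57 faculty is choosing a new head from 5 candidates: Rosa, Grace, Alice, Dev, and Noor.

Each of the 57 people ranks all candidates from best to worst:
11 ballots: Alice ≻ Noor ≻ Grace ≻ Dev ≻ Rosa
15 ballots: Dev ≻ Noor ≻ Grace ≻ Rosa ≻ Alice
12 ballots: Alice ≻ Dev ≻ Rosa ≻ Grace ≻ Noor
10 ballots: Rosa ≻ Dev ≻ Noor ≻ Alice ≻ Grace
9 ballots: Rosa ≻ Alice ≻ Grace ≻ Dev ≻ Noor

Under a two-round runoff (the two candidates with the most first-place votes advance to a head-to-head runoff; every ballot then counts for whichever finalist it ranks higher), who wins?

Round 1 first-place votes: Rosa 19, Grace 0, Alice 23, Dev 15, Noor 0. Alice and Rosa advance.
Runoff: Alice is ranked above Rosa on 23 ballots, Rosa above Alice on 34.

Rosa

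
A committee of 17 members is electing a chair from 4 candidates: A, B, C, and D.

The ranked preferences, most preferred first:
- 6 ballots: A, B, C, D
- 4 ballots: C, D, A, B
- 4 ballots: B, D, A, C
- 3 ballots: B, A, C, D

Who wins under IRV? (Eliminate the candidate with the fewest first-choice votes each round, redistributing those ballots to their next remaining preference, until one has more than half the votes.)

A

Round 1: A 6, B 7, C 4, D 0. D eliminated.
Round 2: A 6, B 7, C 4. C eliminated.
Round 3: A 10, B 7. A has a majority (≥9).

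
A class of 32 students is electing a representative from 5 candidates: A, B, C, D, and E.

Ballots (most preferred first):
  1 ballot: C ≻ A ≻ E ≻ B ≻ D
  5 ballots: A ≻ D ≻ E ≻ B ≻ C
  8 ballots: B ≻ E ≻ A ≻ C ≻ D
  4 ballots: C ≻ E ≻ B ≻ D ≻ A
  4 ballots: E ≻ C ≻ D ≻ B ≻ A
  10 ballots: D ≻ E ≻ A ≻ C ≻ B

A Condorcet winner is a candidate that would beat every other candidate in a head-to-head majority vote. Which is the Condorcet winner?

E

E vs A: 26–6
E vs B: 24–8
E vs C: 27–5
E vs D: 17–15
E beats every other candidate.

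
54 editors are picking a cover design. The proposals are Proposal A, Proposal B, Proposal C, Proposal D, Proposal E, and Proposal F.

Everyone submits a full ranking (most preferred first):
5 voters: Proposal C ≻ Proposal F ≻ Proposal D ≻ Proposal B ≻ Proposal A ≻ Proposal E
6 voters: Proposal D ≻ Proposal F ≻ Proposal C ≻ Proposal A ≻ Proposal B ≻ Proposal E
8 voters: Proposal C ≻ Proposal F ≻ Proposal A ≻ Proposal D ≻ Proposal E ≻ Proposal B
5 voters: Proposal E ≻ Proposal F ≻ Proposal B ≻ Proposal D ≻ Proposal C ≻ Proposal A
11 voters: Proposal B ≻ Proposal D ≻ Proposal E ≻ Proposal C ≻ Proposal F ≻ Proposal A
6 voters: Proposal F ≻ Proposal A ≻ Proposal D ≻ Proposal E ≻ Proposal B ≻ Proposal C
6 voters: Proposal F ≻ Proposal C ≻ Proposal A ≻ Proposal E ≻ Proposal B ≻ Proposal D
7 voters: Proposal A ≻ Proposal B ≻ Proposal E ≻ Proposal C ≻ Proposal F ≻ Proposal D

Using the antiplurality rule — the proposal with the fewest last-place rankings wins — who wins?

Proposal F

Last-place votes: Proposal A 16, Proposal B 8, Proposal C 6, Proposal D 13, Proposal E 11, Proposal F 0.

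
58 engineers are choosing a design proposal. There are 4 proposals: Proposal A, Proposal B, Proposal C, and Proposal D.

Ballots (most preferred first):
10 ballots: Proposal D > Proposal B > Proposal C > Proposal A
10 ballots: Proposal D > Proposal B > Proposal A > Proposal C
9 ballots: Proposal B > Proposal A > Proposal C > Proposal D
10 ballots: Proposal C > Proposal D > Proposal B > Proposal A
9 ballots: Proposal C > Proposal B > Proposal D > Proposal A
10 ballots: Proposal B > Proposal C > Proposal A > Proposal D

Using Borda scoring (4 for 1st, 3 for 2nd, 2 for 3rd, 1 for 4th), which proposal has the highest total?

Proposal B

Proposal A: 10×1 + 10×2 + 9×3 + 10×1 + 9×1 + 10×2 = 96
Proposal B: 10×3 + 10×3 + 9×4 + 10×2 + 9×3 + 10×4 = 183
Proposal C: 10×2 + 10×1 + 9×2 + 10×4 + 9×4 + 10×3 = 154
Proposal D: 10×4 + 10×4 + 9×1 + 10×3 + 9×2 + 10×1 = 147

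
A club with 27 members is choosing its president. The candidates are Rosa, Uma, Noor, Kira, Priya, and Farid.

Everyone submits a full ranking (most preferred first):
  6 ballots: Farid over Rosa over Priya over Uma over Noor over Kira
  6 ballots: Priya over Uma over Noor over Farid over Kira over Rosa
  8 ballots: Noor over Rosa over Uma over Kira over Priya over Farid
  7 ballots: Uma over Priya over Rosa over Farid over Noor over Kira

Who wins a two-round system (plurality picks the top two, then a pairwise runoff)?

Round 1 first-place votes: Rosa 0, Uma 7, Noor 8, Kira 0, Priya 6, Farid 6. Noor and Uma advance.
Runoff: Noor is ranked above Uma on 8 ballots, Uma above Noor on 19.

Uma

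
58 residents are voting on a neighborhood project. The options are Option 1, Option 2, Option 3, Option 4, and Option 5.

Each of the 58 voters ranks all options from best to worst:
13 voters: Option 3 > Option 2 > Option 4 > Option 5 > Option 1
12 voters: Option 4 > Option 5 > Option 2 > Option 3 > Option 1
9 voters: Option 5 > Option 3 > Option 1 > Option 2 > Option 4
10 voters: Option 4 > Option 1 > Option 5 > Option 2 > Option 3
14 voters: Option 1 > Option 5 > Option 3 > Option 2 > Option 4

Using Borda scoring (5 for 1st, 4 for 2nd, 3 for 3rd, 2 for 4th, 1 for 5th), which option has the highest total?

Option 1: 13×1 + 12×1 + 9×3 + 10×4 + 14×5 = 162
Option 2: 13×4 + 12×3 + 9×2 + 10×2 + 14×2 = 154
Option 3: 13×5 + 12×2 + 9×4 + 10×1 + 14×3 = 177
Option 4: 13×3 + 12×5 + 9×1 + 10×5 + 14×1 = 172
Option 5: 13×2 + 12×4 + 9×5 + 10×3 + 14×4 = 205

Option 5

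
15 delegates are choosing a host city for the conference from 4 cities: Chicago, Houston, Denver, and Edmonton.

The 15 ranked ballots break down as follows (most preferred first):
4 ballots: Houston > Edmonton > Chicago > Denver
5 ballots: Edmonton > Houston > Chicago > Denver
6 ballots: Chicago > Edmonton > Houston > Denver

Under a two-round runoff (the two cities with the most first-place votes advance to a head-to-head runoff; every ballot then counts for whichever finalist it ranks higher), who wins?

Edmonton

Round 1 first-place votes: Chicago 6, Houston 4, Denver 0, Edmonton 5. Chicago and Edmonton advance.
Runoff: Chicago is ranked above Edmonton on 6 ballots, Edmonton above Chicago on 9.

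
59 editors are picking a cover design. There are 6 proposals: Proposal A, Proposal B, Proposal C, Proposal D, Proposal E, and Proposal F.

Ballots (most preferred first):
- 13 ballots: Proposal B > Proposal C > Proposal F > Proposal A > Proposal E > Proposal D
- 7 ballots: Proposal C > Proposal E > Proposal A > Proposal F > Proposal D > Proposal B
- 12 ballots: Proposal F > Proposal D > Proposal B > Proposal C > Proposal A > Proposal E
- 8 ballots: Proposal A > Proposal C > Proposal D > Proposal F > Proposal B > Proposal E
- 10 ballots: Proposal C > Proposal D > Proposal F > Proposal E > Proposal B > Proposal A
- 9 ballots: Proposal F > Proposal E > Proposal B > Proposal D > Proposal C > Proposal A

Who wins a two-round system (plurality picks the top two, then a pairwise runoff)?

Round 1 first-place votes: Proposal A 8, Proposal B 13, Proposal C 17, Proposal D 0, Proposal E 0, Proposal F 21. Proposal F and Proposal C advance.
Runoff: Proposal F is ranked above Proposal C on 21 ballots, Proposal C above Proposal F on 38.

Proposal C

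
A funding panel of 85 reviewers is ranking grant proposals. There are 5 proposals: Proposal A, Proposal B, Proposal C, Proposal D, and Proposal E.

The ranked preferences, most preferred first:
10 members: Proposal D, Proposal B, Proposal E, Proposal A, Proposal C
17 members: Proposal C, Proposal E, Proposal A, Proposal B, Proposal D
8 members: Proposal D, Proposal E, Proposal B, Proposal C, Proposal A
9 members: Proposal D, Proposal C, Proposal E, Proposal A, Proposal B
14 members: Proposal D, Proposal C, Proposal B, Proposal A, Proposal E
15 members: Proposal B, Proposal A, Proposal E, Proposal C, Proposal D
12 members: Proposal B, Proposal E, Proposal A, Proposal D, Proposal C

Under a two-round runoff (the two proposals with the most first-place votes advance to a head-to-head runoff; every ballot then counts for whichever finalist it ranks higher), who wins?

Proposal B

Round 1 first-place votes: Proposal A 0, Proposal B 27, Proposal C 17, Proposal D 41, Proposal E 0. Proposal D and Proposal B advance.
Runoff: Proposal D is ranked above Proposal B on 41 ballots, Proposal B above Proposal D on 44.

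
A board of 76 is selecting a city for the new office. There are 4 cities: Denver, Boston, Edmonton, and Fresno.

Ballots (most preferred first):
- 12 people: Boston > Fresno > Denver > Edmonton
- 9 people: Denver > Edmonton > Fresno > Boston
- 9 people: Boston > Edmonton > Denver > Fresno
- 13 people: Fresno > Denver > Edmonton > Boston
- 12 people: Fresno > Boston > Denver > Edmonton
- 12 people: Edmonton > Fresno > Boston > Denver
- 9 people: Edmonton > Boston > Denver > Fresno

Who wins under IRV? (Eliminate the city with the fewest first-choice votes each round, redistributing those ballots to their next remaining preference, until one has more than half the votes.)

Round 1: Denver 9, Boston 21, Edmonton 21, Fresno 25. Denver eliminated.
Round 2: Boston 21, Edmonton 30, Fresno 25. Boston eliminated.
Round 3: Edmonton 39, Fresno 37. Edmonton has a majority (≥39).

Edmonton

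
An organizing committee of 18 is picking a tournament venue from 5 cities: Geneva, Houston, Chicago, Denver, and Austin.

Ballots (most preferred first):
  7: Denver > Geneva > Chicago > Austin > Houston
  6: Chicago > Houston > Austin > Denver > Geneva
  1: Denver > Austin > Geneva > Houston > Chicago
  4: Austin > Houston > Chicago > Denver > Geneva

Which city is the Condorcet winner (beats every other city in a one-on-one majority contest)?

Chicago

Chicago vs Geneva: 10–8
Chicago vs Houston: 13–5
Chicago vs Denver: 10–8
Chicago vs Austin: 13–5
Chicago beats every other city.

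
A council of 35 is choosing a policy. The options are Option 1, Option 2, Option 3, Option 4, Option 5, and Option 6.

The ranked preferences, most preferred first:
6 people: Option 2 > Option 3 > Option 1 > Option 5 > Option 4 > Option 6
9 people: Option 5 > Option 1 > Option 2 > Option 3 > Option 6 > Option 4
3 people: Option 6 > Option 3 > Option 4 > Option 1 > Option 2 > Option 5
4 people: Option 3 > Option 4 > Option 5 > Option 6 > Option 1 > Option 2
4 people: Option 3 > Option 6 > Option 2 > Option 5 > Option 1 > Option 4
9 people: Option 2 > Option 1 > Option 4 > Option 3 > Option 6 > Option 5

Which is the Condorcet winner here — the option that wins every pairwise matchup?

Option 2 vs Option 1: 19–16
Option 2 vs Option 3: 24–11
Option 2 vs Option 4: 28–7
Option 2 vs Option 5: 22–13
Option 2 vs Option 6: 24–11
Option 2 beats every other option.

Option 2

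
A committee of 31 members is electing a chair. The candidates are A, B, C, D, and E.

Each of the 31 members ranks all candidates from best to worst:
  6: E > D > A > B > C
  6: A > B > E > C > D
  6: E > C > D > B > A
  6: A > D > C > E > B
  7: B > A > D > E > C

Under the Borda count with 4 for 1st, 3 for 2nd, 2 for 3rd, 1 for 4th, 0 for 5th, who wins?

A: 6×2 + 6×4 + 6×0 + 6×4 + 7×3 = 81
B: 6×1 + 6×3 + 6×1 + 6×0 + 7×4 = 58
C: 6×0 + 6×1 + 6×3 + 6×2 + 7×0 = 36
D: 6×3 + 6×0 + 6×2 + 6×3 + 7×2 = 62
E: 6×4 + 6×2 + 6×4 + 6×1 + 7×1 = 73

A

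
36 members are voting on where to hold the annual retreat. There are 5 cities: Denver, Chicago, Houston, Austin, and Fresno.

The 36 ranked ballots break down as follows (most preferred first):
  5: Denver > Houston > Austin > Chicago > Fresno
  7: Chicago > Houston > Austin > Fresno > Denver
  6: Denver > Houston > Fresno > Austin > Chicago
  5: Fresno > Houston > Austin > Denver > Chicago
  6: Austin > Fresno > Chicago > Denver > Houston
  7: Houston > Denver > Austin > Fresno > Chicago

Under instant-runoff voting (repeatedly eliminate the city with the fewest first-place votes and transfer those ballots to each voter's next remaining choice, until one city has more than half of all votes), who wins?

Houston

Round 1: Denver 11, Chicago 7, Houston 7, Austin 6, Fresno 5. Fresno eliminated.
Round 2: Denver 11, Chicago 7, Houston 12, Austin 6. Austin eliminated.
Round 3: Denver 11, Chicago 13, Houston 12. Denver eliminated.
Round 4: Chicago 13, Houston 23. Houston has a majority (≥19).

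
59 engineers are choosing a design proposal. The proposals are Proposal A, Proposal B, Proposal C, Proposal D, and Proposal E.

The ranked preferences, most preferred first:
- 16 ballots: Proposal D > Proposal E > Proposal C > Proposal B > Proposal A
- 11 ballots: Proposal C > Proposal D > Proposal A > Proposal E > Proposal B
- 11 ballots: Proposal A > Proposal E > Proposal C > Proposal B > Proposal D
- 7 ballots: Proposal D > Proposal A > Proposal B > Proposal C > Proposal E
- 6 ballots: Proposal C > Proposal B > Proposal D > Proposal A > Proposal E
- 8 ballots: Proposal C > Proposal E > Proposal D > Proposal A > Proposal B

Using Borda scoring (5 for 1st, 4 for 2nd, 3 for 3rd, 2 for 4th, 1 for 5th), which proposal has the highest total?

Proposal C

Proposal A: 16×1 + 11×3 + 11×5 + 7×4 + 6×2 + 8×2 = 160
Proposal B: 16×2 + 11×1 + 11×2 + 7×3 + 6×4 + 8×1 = 118
Proposal C: 16×3 + 11×5 + 11×3 + 7×2 + 6×5 + 8×5 = 220
Proposal D: 16×5 + 11×4 + 11×1 + 7×5 + 6×3 + 8×3 = 212
Proposal E: 16×4 + 11×2 + 11×4 + 7×1 + 6×1 + 8×4 = 175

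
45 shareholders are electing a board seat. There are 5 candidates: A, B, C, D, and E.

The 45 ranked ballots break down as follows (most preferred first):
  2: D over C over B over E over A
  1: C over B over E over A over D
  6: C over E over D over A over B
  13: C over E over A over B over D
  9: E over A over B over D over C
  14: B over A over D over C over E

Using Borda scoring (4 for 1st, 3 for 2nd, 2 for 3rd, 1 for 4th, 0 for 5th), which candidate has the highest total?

A: 2×0 + 1×1 + 6×1 + 13×2 + 9×3 + 14×3 = 102
B: 2×2 + 1×3 + 6×0 + 13×1 + 9×2 + 14×4 = 94
C: 2×3 + 1×4 + 6×4 + 13×4 + 9×0 + 14×1 = 100
D: 2×4 + 1×0 + 6×2 + 13×0 + 9×1 + 14×2 = 57
E: 2×1 + 1×2 + 6×3 + 13×3 + 9×4 + 14×0 = 97

A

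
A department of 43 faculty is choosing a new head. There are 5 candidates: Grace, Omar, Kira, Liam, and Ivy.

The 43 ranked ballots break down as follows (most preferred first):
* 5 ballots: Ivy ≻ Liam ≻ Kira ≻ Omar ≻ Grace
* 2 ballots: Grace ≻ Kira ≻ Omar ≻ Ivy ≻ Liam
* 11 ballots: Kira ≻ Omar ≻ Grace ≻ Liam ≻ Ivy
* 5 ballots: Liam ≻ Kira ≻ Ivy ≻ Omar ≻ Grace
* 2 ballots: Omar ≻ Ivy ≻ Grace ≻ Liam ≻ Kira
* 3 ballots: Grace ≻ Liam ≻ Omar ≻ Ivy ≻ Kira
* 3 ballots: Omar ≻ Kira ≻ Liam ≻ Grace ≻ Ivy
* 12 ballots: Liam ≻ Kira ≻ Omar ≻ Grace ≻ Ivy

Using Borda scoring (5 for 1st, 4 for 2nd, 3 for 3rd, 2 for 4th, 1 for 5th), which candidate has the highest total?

Grace: 5×1 + 2×5 + 11×3 + 5×1 + 2×3 + 3×5 + 3×2 + 12×2 = 104
Omar: 5×2 + 2×3 + 11×4 + 5×2 + 2×5 + 3×3 + 3×5 + 12×3 = 140
Kira: 5×3 + 2×4 + 11×5 + 5×4 + 2×1 + 3×1 + 3×4 + 12×4 = 163
Liam: 5×4 + 2×1 + 11×2 + 5×5 + 2×2 + 3×4 + 3×3 + 12×5 = 154
Ivy: 5×5 + 2×2 + 11×1 + 5×3 + 2×4 + 3×2 + 3×1 + 12×1 = 84

Kira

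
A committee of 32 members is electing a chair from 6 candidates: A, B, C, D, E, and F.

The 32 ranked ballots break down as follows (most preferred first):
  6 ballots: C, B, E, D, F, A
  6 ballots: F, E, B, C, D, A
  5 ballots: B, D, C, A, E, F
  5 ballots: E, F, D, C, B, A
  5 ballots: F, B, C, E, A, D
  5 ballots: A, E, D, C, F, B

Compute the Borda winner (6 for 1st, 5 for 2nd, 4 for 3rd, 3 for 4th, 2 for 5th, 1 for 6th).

E

A: 6×1 + 6×1 + 5×3 + 5×1 + 5×2 + 5×6 = 72
B: 6×5 + 6×4 + 5×6 + 5×2 + 5×5 + 5×1 = 124
C: 6×6 + 6×3 + 5×4 + 5×3 + 5×4 + 5×3 = 124
D: 6×3 + 6×2 + 5×5 + 5×4 + 5×1 + 5×4 = 100
E: 6×4 + 6×5 + 5×2 + 5×6 + 5×3 + 5×5 = 134
F: 6×2 + 6×6 + 5×1 + 5×5 + 5×6 + 5×2 = 118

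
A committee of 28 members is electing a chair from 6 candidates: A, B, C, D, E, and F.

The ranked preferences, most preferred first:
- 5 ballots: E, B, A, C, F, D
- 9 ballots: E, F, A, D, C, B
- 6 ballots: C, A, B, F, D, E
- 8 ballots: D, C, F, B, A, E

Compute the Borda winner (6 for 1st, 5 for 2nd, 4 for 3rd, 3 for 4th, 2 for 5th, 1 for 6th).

A: 5×4 + 9×4 + 6×5 + 8×2 = 102
B: 5×5 + 9×1 + 6×4 + 8×3 = 82
C: 5×3 + 9×2 + 6×6 + 8×5 = 109
D: 5×1 + 9×3 + 6×2 + 8×6 = 92
E: 5×6 + 9×6 + 6×1 + 8×1 = 98
F: 5×2 + 9×5 + 6×3 + 8×4 = 105

C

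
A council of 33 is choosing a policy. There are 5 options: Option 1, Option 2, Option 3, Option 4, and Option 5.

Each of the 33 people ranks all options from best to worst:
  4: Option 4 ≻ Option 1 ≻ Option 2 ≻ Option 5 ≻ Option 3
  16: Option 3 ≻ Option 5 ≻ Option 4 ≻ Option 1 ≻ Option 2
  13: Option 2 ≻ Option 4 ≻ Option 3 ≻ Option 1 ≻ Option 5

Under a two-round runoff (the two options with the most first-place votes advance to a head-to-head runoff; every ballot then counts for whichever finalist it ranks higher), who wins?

Round 1 first-place votes: Option 1 0, Option 2 13, Option 3 16, Option 4 4, Option 5 0. Option 3 and Option 2 advance.
Runoff: Option 3 is ranked above Option 2 on 16 ballots, Option 2 above Option 3 on 17.

Option 2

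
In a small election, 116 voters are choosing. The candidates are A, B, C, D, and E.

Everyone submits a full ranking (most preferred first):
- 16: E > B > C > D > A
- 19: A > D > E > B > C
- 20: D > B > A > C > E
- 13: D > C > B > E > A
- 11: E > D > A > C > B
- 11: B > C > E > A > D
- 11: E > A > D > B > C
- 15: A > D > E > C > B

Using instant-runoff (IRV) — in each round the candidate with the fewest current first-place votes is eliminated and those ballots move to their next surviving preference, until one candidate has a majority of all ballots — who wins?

Round 1: A 34, B 11, C 0, D 33, E 38. C eliminated.
Round 2: A 34, B 11, D 33, E 38. B eliminated.
Round 3: A 34, D 33, E 49. D eliminated.
Round 4: A 54, E 62. E has a majority (≥59).

E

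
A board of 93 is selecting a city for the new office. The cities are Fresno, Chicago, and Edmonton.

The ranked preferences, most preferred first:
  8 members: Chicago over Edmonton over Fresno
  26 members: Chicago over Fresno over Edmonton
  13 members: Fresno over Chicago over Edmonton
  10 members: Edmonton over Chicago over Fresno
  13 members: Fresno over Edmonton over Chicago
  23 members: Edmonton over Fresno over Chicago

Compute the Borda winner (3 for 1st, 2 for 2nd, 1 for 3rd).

Fresno

Fresno: 8×1 + 26×2 + 13×3 + 10×1 + 13×3 + 23×2 = 194
Chicago: 8×3 + 26×3 + 13×2 + 10×2 + 13×1 + 23×1 = 184
Edmonton: 8×2 + 26×1 + 13×1 + 10×3 + 13×2 + 23×3 = 180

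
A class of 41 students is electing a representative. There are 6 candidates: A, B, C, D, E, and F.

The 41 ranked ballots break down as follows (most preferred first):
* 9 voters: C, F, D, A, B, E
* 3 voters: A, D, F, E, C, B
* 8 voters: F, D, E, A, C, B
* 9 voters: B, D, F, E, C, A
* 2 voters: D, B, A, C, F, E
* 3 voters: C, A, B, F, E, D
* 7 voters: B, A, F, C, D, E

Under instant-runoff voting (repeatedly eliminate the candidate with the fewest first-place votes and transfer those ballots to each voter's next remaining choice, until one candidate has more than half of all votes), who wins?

C

Round 1: A 3, B 16, C 12, D 2, E 0, F 8. E eliminated.
Round 2: A 3, B 16, C 12, D 2, F 8. D eliminated.
Round 3: A 3, B 18, C 12, F 8. A eliminated.
Round 4: B 18, C 12, F 11. F eliminated.
Round 5: B 18, C 23. C has a majority (≥21).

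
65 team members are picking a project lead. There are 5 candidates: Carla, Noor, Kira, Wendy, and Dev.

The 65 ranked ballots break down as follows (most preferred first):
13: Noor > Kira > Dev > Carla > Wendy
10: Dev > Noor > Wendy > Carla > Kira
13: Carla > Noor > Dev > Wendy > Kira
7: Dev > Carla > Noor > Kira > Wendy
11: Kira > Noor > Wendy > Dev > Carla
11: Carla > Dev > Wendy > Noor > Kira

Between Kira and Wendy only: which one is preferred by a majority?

Wendy

Kira is ranked above Wendy on 31 ballots; Wendy above Kira on 34.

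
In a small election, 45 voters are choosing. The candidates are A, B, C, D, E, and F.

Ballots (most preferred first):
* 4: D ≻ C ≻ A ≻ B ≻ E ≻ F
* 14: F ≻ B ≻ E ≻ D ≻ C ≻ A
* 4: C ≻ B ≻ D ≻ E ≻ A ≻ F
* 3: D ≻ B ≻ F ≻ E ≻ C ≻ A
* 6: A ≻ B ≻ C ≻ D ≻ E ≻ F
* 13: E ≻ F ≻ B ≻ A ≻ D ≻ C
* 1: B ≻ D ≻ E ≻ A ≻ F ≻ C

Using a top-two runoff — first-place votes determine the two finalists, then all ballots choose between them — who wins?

E

Round 1 first-place votes: A 6, B 1, C 4, D 7, E 13, F 14. F and E advance.
Runoff: F is ranked above E on 17 ballots, E above F on 28.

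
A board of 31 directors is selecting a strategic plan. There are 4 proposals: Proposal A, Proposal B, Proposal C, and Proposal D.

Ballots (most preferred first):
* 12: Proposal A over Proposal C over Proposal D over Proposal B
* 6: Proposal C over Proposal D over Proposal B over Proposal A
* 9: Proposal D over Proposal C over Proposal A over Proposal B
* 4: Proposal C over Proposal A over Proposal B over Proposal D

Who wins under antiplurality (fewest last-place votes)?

Proposal C

Last-place votes: Proposal A 6, Proposal B 21, Proposal C 0, Proposal D 4.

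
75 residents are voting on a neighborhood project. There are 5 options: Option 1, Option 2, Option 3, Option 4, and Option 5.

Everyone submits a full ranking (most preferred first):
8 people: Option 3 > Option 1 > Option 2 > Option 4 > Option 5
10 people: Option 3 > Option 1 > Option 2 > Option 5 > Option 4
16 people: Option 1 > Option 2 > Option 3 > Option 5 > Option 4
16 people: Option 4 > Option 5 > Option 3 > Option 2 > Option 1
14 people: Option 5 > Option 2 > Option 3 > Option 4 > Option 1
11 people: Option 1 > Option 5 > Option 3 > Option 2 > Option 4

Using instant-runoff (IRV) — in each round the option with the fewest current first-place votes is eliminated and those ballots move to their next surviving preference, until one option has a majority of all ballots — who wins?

Option 3

Round 1: Option 1 27, Option 2 0, Option 3 18, Option 4 16, Option 5 14. Option 2 eliminated.
Round 2: Option 1 27, Option 3 18, Option 4 16, Option 5 14. Option 5 eliminated.
Round 3: Option 1 27, Option 3 32, Option 4 16. Option 4 eliminated.
Round 4: Option 1 27, Option 3 48. Option 3 has a majority (≥38).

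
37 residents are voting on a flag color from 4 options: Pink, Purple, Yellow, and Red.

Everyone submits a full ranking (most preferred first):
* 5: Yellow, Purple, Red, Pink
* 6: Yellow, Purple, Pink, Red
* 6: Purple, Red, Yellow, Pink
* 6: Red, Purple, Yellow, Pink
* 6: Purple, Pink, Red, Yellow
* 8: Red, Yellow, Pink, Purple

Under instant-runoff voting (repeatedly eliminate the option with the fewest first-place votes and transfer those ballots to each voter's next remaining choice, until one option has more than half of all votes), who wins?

Purple

Round 1: Pink 0, Purple 12, Yellow 11, Red 14. Pink eliminated.
Round 2: Purple 12, Yellow 11, Red 14. Yellow eliminated.
Round 3: Purple 23, Red 14. Purple has a majority (≥19).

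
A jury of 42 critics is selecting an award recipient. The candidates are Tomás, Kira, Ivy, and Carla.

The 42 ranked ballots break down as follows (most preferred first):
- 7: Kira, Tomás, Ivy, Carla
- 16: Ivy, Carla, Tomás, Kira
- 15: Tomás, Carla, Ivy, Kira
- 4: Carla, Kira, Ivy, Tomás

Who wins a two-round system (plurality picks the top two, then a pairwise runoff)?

Tomás

Round 1 first-place votes: Tomás 15, Kira 7, Ivy 16, Carla 4. Ivy and Tomás advance.
Runoff: Ivy is ranked above Tomás on 20 ballots, Tomás above Ivy on 22.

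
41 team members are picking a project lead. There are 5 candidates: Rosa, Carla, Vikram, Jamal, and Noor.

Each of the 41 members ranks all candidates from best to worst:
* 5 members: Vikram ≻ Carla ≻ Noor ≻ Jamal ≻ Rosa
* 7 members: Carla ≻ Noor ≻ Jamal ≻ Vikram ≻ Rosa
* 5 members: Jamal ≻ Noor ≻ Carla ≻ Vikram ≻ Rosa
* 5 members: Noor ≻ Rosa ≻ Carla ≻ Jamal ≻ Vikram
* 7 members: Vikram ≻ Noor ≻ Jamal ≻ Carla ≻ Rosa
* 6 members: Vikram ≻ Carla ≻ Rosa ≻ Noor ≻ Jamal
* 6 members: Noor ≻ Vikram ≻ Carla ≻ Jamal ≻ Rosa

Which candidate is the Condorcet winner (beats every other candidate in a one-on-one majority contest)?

Noor vs Rosa: 35–6
Noor vs Carla: 23–18
Noor vs Vikram: 23–18
Noor vs Jamal: 36–5
Noor beats every other candidate.

Noor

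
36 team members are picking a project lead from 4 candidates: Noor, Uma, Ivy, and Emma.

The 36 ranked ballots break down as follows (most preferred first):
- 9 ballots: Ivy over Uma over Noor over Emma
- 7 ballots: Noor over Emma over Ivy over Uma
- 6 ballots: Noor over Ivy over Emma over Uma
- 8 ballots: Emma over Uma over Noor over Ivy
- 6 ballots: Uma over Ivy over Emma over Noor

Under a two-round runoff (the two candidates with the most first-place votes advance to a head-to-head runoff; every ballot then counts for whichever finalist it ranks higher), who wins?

Noor

Round 1 first-place votes: Noor 13, Uma 6, Ivy 9, Emma 8. Noor and Ivy advance.
Runoff: Noor is ranked above Ivy on 21 ballots, Ivy above Noor on 15.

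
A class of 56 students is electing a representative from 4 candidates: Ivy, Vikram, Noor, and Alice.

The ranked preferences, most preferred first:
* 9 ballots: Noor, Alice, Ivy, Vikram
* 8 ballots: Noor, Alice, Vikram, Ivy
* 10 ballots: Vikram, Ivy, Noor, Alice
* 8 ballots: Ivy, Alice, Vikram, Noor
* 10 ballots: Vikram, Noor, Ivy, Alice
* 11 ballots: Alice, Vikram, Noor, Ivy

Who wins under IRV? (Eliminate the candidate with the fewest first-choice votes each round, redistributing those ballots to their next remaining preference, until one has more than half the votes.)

Alice

Round 1: Ivy 8, Vikram 20, Noor 17, Alice 11. Ivy eliminated.
Round 2: Vikram 20, Noor 17, Alice 19. Noor eliminated.
Round 3: Vikram 20, Alice 36. Alice has a majority (≥29).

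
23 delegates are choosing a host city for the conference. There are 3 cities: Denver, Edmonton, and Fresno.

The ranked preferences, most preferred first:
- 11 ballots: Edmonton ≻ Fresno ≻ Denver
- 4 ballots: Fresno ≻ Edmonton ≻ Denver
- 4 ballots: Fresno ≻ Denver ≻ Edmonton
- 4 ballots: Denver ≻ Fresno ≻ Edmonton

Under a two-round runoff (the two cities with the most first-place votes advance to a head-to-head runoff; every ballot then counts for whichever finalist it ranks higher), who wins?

Round 1 first-place votes: Denver 4, Edmonton 11, Fresno 8. Edmonton and Fresno advance.
Runoff: Edmonton is ranked above Fresno on 11 ballots, Fresno above Edmonton on 12.

Fresno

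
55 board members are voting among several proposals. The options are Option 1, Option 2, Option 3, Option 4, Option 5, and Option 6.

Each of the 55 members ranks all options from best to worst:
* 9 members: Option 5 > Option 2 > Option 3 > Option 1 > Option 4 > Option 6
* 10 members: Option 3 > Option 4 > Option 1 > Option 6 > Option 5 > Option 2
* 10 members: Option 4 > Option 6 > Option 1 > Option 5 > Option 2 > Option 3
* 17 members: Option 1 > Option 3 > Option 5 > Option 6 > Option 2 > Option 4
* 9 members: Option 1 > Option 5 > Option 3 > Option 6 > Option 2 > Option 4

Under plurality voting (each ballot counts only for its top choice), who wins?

First-place votes: Option 1 26, Option 2 0, Option 3 10, Option 4 10, Option 5 9, Option 6 0.

Option 1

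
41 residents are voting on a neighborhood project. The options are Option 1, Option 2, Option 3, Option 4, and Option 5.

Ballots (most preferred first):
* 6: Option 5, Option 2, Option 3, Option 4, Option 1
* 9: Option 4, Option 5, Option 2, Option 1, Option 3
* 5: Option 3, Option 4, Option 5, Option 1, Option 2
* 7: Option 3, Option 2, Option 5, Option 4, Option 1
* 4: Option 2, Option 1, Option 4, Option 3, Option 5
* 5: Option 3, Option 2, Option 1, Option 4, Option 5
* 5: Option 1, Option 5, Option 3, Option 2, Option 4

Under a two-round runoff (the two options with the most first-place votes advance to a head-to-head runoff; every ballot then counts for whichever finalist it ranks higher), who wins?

Round 1 first-place votes: Option 1 5, Option 2 4, Option 3 17, Option 4 9, Option 5 6. Option 3 and Option 4 advance.
Runoff: Option 3 is ranked above Option 4 on 28 ballots, Option 4 above Option 3 on 13.

Option 3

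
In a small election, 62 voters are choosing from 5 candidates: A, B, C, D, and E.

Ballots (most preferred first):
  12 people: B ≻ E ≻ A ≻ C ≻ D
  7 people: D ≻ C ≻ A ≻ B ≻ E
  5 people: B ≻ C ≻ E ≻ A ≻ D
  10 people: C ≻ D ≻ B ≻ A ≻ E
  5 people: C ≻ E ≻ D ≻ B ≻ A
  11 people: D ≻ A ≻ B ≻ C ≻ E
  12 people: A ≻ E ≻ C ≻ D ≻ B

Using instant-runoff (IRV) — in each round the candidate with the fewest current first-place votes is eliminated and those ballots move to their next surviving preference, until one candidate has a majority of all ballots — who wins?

C

Round 1: A 12, B 17, C 15, D 18, E 0. E eliminated.
Round 2: A 12, B 17, C 15, D 18. A eliminated.
Round 3: B 17, C 27, D 18. B eliminated.
Round 4: C 44, D 18. C has a majority (≥32).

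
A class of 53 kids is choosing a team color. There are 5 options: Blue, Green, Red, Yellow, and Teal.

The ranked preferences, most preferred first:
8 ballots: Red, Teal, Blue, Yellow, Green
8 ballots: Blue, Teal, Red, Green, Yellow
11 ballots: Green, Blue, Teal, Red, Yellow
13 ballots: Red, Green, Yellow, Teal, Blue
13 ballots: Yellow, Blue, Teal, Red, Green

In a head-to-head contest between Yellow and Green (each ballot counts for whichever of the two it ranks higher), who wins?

Green

Yellow is ranked above Green on 21 ballots; Green above Yellow on 32.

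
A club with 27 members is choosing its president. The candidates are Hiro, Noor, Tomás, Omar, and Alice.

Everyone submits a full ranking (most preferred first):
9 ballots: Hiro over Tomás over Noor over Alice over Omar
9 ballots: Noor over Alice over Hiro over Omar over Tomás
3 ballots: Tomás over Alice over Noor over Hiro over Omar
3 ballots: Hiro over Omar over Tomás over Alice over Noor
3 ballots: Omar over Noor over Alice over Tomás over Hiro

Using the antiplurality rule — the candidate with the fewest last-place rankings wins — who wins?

Alice

Last-place votes: Hiro 3, Noor 3, Tomás 9, Omar 12, Alice 0.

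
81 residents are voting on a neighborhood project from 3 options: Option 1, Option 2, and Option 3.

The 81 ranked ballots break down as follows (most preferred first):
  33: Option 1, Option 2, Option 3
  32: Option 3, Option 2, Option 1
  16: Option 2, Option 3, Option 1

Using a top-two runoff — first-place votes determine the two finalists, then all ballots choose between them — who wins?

Option 3

Round 1 first-place votes: Option 1 33, Option 2 16, Option 3 32. Option 1 and Option 3 advance.
Runoff: Option 1 is ranked above Option 3 on 33 ballots, Option 3 above Option 1 on 48.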